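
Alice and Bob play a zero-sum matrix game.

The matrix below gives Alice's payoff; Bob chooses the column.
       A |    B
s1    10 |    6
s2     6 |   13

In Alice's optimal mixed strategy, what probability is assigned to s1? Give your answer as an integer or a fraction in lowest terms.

Row minima are 6 and 6, so Alice's maximin is 6; column maxima are 10 and 13, so Bob's minimax is 10. These differ, so the equilibrium is in mixed strategies.
Let Alice play s1 with probability p. Bob is indifferent when 10p + 6(1−p) = 6p + 13(1−p), giving p = 7/11.

7/11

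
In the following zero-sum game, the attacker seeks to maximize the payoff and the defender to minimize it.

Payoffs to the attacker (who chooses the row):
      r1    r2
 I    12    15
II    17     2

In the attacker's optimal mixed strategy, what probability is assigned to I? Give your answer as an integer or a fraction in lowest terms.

5/6

Row minima are 12 and 2, so the attacker's maximin is 12; column maxima are 17 and 15, so the defender's minimax is 15. These differ, so the equilibrium is in mixed strategies.
Let the attacker play I with probability p. The defender is indifferent when 12p + 17(1−p) = 15p + 2(1−p), giving p = 5/6.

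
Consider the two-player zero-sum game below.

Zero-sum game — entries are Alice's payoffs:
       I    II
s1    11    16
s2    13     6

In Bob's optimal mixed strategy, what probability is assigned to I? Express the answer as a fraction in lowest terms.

5/6

Row minima are 11 and 6, so Alice's maximin is 11; column maxima are 13 and 16, so Bob's minimax is 13. These differ, so the equilibrium is in mixed strategies.
Let Bob play I with probability q. Alice is indifferent when 11q + 16(1−q) = 13q + 6(1−q), giving q = 5/6.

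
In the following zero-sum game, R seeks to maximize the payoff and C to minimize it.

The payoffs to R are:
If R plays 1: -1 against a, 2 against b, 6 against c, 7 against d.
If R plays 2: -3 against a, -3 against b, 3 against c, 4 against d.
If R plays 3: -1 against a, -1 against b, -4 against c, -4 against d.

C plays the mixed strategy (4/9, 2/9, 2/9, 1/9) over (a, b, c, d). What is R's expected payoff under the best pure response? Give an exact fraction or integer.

19/9

1: (-1)·(4/9) + (2)·(2/9) + (6)·(2/9) + (7)·(1/9) = 19/9.
2: (-3)·(4/9) + (-3)·(2/9) + (3)·(2/9) + (4)·(1/9) = -8/9.
3: (-1)·(4/9) + (-1)·(2/9) + (-4)·(2/9) + (-4)·(1/9) = -2.
The best pure response is 1 with expected payoff 19/9.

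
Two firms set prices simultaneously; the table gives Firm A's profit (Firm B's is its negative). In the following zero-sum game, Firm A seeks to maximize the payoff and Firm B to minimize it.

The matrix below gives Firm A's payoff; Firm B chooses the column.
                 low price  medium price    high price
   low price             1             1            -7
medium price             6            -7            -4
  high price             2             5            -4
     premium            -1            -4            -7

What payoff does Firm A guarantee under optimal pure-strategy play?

Row minima: -7, -7, -4, -7 → Firm A's maximin is -4.
Column maxima: 6, 5, -4 → Firm B's minimax is -4.
They coincide at (high price, high price), so the value is -4.

-4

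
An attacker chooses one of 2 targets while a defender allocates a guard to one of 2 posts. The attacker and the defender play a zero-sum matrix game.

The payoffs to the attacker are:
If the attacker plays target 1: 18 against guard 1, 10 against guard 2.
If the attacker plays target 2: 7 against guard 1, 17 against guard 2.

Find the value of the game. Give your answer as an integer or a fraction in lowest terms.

Row minima are 10 and 7, so the attacker's maximin is 10; column maxima are 18 and 17, so the defender's minimax is 17. These differ, so the equilibrium is in mixed strategies.
Let the attacker play target 1 with probability p. The defender is indifferent when 18p + 7(1−p) = 10p + 17(1−p), giving p = 5/9.
Let the defender play guard 1 with probability q. The attacker is indifferent when 18q + 10(1−q) = 7q + 17(1−q), giving q = 7/18.
The value is 18·(7/18) + (10)·(11/18) = 118/9.

118/9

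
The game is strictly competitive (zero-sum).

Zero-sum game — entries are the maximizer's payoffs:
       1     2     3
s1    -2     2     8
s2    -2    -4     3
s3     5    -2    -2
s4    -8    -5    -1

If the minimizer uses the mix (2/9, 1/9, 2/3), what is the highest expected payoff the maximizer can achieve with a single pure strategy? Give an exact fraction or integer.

46/9

s1: (-2)·(2/9) + (2)·(1/9) + (8)·(2/3) = 46/9.
s2: (-2)·(2/9) + (-4)·(1/9) + (3)·(2/3) = 10/9.
s3: (5)·(2/9) + (-2)·(1/9) + (-2)·(2/3) = -4/9.
s4: (-8)·(2/9) + (-5)·(1/9) + (-1)·(2/3) = -3.
The best pure response is s1 with expected payoff 46/9.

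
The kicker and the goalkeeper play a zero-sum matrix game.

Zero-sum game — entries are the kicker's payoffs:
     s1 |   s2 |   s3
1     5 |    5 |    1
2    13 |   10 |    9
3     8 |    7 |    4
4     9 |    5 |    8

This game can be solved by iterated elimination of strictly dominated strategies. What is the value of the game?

9

Column s1 is strictly dominated by s3 for the goalkeeper (1<5, 9<13, 4<8, 8<9); eliminate s1.
Row 1 is strictly dominated by row 2 (10>5, 9>1); eliminate 1.
Row 3 is strictly dominated by row 2 (10>7, 9>4); eliminate 3.
Row 4 is strictly dominated by row 2 (10>5, 9>8); eliminate 4.
Column s2 is strictly dominated by s3 for the goalkeeper (9<10); eliminate s2.
Only (2, s3) remains, with payoff 9.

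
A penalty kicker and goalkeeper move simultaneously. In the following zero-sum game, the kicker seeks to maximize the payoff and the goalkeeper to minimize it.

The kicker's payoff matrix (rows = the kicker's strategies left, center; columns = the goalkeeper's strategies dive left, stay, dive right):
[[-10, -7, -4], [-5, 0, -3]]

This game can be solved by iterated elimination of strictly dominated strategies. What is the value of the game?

-5

Row left is strictly dominated by row center (-5>-10, 0>-7, -3>-4); eliminate left.
Column dive right is strictly dominated by dive left for the goalkeeper (-5<-3); eliminate dive right.
Column stay is strictly dominated by dive left for the goalkeeper (-5<0); eliminate stay.
Only (center, dive left) remains, with payoff -5.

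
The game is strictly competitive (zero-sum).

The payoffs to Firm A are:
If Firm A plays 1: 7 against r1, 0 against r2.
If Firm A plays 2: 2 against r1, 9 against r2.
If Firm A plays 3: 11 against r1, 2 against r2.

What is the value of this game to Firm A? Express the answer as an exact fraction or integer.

95/16

Row 1 is strictly dominated by row 3, so Firm A never plays it.
The remaining 2×2 game on (2, 3) × (r1, r2) has no saddle point. Let Firm A play 2 with probability p; indifference gives 2p + 11(1−p) = 9p + 2(1−p), so p = 9/16.
Similarly Firm B's optimal q on r1 is 7/16, and the value is 2·(7/16) + (9)·(9/16) = 95/16.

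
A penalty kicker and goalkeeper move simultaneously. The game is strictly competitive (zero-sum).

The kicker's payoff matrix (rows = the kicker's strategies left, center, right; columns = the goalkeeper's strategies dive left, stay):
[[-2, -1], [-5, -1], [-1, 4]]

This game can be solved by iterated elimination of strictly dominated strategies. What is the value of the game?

Row left is strictly dominated by row right (-1>-2, 4>-1); eliminate left.
Row center is strictly dominated by row right (-1>-5, 4>-1); eliminate center.
Column stay is strictly dominated by dive left for the goalkeeper (-1<4); eliminate stay.
Only (right, dive left) remains, with payoff -1.

-1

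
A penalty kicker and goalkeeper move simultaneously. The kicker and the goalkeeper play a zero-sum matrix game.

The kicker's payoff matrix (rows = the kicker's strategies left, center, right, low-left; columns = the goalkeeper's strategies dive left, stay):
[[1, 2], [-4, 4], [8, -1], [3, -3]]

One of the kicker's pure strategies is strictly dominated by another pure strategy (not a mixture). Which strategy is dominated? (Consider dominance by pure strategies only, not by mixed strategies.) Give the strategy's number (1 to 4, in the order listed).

Compare low-left with right: 8 > 3, -1 > -3.
So right strictly dominates low-left for the kicker; low-left is strictly dominated.

4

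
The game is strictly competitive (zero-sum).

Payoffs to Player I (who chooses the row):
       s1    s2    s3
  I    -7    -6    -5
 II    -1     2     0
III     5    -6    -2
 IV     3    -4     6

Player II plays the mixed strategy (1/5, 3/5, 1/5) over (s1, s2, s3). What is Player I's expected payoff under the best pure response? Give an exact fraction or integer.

I: (-7)·(1/5) + (-6)·(3/5) + (-5)·(1/5) = -6.
II: (-1)·(1/5) + (2)·(3/5) + (0)·(1/5) = 1.
III: (5)·(1/5) + (-6)·(3/5) + (-2)·(1/5) = -3.
IV: (3)·(1/5) + (-4)·(3/5) + (6)·(1/5) = -3/5.
The best pure response is II with expected payoff 1.

1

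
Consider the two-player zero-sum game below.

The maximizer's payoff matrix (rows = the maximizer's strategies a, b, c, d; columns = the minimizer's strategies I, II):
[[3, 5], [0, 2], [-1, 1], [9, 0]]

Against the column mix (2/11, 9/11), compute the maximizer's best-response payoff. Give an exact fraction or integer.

51/11

a: (3)·(2/11) + (5)·(9/11) = 51/11.
b: (0)·(2/11) + (2)·(9/11) = 18/11.
c: (-1)·(2/11) + (1)·(9/11) = 7/11.
d: (9)·(2/11) + (0)·(9/11) = 18/11.
The best pure response is a with expected payoff 51/11.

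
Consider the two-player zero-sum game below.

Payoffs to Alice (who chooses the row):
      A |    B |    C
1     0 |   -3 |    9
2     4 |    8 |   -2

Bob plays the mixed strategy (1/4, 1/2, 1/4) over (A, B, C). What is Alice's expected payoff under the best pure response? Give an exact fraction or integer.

1: (0)·(1/4) + (-3)·(1/2) + (9)·(1/4) = 3/4.
2: (4)·(1/4) + (8)·(1/2) + (-2)·(1/4) = 9/2.
The best pure response is 2 with expected payoff 9/2.

9/2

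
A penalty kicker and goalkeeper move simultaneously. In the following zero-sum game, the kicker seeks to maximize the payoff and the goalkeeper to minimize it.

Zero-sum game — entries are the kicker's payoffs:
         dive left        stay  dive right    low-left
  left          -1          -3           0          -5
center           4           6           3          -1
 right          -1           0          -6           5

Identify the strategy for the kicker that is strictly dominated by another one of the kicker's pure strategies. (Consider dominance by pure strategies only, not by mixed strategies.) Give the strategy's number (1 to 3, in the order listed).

Compare left with center: 4 > -1, 6 > -3, 3 > 0, -1 > -5.
So center strictly dominates left for the kicker; left is strictly dominated.

1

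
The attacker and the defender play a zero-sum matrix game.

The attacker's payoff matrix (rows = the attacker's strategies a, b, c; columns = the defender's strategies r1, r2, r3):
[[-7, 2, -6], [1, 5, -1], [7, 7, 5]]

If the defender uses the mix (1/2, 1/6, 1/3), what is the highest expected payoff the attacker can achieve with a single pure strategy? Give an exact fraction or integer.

a: (-7)·(1/2) + (2)·(1/6) + (-6)·(1/3) = -31/6.
b: (1)·(1/2) + (5)·(1/6) + (-1)·(1/3) = 1.
c: (7)·(1/2) + (7)·(1/6) + (5)·(1/3) = 19/3.
The best pure response is c with expected payoff 19/3.

19/3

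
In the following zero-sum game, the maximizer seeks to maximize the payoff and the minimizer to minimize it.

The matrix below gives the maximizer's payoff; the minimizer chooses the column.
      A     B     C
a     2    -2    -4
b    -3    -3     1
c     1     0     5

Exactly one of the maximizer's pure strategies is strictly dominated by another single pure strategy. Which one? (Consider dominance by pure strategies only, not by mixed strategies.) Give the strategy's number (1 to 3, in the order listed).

2

Compare b with c: 1 > -3, 0 > -3, 5 > 1.
So c strictly dominates b for the maximizer; b is strictly dominated.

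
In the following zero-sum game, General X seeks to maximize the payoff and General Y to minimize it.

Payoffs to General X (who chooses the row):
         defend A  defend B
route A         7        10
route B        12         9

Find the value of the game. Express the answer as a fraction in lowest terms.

Row minima are 7 and 9, so General X's maximin is 9; column maxima are 12 and 10, so General Y's minimax is 10. These differ, so the equilibrium is in mixed strategies.
Let General X play route A with probability p. General Y is indifferent when 7p + 12(1−p) = 10p + 9(1−p), giving p = 1/2.
Let General Y play defend A with probability q. General X is indifferent when 7q + 10(1−q) = 12q + 9(1−q), giving q = 1/6.
The value is 7·(1/6) + (10)·(5/6) = 19/2.

19/2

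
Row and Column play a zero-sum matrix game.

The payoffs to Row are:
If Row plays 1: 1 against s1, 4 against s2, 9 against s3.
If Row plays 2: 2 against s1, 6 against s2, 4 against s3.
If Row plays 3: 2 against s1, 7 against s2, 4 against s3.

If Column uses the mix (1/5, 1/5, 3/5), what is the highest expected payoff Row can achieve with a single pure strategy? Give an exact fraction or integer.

1: (1)·(1/5) + (4)·(1/5) + (9)·(3/5) = 32/5.
2: (2)·(1/5) + (6)·(1/5) + (4)·(3/5) = 4.
3: (2)·(1/5) + (7)·(1/5) + (4)·(3/5) = 21/5.
The best pure response is 1 with expected payoff 32/5.

32/5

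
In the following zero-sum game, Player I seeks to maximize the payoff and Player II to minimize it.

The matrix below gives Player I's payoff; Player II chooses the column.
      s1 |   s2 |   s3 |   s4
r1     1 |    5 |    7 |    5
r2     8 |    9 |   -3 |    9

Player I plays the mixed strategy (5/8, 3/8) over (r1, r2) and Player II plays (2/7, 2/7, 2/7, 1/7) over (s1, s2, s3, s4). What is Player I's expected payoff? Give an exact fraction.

19/4

Against (2/7, 2/7, 2/7, 1/7), each row's expected payoff is r1: 31/7; r2: 37/7.
Taking the (5/8, 3/8)-weighted average: (5/8)·(31/7) + (3/8)·(37/7) = 19/4.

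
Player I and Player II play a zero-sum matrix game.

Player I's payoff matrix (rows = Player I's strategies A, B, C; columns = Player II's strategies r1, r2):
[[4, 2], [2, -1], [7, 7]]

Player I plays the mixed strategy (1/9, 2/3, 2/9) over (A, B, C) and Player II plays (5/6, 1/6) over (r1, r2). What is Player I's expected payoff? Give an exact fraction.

Against (5/6, 1/6), each row's expected payoff is A: 11/3; B: 3/2; C: 7.
Taking the (1/9, 2/3, 2/9)-weighted average: (1/9)·(11/3) + (2/3)·(3/2) + (2/9)·(7) = 80/27.

80/27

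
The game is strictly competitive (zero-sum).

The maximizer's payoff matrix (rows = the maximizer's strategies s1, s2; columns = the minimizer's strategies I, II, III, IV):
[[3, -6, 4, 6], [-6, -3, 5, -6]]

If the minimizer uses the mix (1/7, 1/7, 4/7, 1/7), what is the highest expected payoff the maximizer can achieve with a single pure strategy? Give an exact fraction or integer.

19/7

s1: (3)·(1/7) + (-6)·(1/7) + (4)·(4/7) + (6)·(1/7) = 19/7.
s2: (-6)·(1/7) + (-3)·(1/7) + (5)·(4/7) + (-6)·(1/7) = 5/7.
The best pure response is s1 with expected payoff 19/7.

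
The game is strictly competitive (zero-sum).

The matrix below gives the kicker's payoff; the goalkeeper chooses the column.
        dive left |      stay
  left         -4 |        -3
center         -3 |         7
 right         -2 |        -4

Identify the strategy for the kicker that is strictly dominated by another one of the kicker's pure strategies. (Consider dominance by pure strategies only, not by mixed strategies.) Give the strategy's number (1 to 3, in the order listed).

Compare left with center: -3 > -4, 7 > -3.
So center strictly dominates left for the kicker; left is strictly dominated.

1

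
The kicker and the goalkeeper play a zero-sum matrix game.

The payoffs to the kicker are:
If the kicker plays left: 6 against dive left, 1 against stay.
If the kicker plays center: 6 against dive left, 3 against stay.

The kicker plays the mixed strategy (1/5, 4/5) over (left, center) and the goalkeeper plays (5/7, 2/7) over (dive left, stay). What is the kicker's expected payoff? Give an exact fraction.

Against (5/7, 2/7), each row's expected payoff is left: 32/7; center: 36/7.
Taking the (1/5, 4/5)-weighted average: (1/5)·(32/7) + (4/5)·(36/7) = 176/35.

176/35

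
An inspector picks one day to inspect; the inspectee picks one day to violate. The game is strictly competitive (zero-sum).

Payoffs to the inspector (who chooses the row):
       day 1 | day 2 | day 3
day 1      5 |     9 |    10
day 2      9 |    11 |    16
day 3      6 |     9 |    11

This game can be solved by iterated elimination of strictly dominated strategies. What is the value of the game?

9

Column day 2 is strictly dominated by day 1 for the inspectee (5<9, 9<11, 6<9); eliminate day 2.
Column day 3 is strictly dominated by day 1 for the inspectee (5<10, 9<16, 6<11); eliminate day 3.
Row day 3 is strictly dominated by row day 2 (9>6); eliminate day 3.
Row day 1 is strictly dominated by row day 2 (9>5); eliminate day 1.
Only (day 2, day 1) remains, with payoff 9.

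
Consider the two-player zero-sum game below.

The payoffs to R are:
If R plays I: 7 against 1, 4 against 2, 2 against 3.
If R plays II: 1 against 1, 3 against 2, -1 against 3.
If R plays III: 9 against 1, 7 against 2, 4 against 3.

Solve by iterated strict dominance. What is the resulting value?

4

Row I is strictly dominated by row III (9>7, 7>4, 4>2); eliminate I.
Row II is strictly dominated by row III (9>1, 7>3, 4>-1); eliminate II.
Column 2 is strictly dominated by 3 for C (4<7); eliminate 2.
Column 1 is strictly dominated by 3 for C (4<9); eliminate 1.
Only (III, 3) remains, with payoff 4.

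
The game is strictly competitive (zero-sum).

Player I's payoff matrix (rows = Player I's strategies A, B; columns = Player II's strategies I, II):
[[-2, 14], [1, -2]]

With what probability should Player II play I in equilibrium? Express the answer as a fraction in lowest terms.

Row minima are -2 and -2, so Player I's maximin is -2; column maxima are 1 and 14, so Player II's minimax is 1. These differ, so the equilibrium is in mixed strategies.
Let Player II play I with probability q. Player I is indifferent when −2q + 14(1−q) = q − 2(1−q), giving q = 16/19.

16/19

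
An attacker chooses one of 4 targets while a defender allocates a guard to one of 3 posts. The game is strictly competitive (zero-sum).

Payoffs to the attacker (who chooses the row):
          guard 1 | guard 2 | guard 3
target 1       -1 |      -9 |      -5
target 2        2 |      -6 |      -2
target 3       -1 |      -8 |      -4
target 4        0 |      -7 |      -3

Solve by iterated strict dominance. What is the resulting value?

-6

Column guard 3 is strictly dominated by guard 2 for the defender (-9<-5, -6<-2, -8<-4, -7<-3); eliminate guard 3.
Row target 4 is strictly dominated by row target 2 (2>0, -6>-7); eliminate target 4.
Row target 3 is strictly dominated by row target 2 (2>-1, -6>-8); eliminate target 3.
Column guard 1 is strictly dominated by guard 2 for the defender (-9<-1, -6<2); eliminate guard 1.
Row target 1 is strictly dominated by row target 2 (-6>-9); eliminate target 1.
Only (target 2, guard 2) remains, with payoff -6.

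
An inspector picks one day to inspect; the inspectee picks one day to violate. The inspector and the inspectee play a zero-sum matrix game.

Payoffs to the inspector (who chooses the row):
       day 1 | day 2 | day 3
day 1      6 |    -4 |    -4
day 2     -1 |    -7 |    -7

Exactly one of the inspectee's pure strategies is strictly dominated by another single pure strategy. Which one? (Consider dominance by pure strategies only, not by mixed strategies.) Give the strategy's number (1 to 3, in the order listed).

The inspectee prefers columns that give the inspector less. Compare day 1 with day 2: -4 < 6, -7 < -1.
So day 2 strictly dominates day 1 for the inspectee; day 1 is strictly dominated.

1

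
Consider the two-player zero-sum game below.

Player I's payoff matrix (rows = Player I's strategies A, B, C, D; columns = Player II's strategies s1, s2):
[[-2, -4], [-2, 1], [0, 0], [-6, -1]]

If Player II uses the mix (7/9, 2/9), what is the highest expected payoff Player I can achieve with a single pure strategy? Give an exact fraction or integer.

0

A: (-2)·(7/9) + (-4)·(2/9) = -22/9.
B: (-2)·(7/9) + (1)·(2/9) = -4/3.
C: (0)·(7/9) + (0)·(2/9) = 0.
D: (-6)·(7/9) + (-1)·(2/9) = -44/9.
The best pure response is C with expected payoff 0.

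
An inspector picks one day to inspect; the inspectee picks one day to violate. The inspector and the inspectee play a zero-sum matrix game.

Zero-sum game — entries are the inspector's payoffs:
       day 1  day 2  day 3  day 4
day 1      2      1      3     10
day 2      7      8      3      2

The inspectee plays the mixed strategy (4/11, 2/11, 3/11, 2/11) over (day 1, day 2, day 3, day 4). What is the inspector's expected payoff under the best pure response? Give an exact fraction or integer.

day 1: (2)·(4/11) + (1)·(2/11) + (3)·(3/11) + (10)·(2/11) = 39/11.
day 2: (7)·(4/11) + (8)·(2/11) + (3)·(3/11) + (2)·(2/11) = 57/11.
The best pure response is day 2 with expected payoff 57/11.

57/11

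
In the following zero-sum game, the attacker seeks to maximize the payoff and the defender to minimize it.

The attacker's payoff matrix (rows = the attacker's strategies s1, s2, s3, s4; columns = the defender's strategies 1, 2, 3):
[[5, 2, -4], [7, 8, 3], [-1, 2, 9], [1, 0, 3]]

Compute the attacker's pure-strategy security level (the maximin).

The worst-case payoff for each row is s1: -4, s2: 3, s3: -1, s4: 0.
The best of these is 3.

3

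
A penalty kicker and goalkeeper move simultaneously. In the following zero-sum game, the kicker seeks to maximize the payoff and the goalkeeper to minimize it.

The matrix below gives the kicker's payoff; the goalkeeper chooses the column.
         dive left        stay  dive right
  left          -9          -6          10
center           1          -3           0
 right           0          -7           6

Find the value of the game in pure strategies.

-3

Row minima: -9, -3, -7 → the kicker's maximin is -3.
Column maxima: 1, -3, 10 → the goalkeeper's minimax is -3.
They coincide at (center, stay), so the value is -3.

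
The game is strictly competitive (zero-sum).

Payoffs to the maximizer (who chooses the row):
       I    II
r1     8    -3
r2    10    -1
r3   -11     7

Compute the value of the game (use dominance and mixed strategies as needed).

59/29

Row r1 is strictly dominated by row r2, so the maximizer never plays it.
The remaining 2×2 game on (r2, r3) × (I, II) has no saddle point. Let the maximizer play r2 with probability p; indifference gives 10p − 11(1−p) = −p + 7(1−p), so p = 18/29.
Similarly the minimizer's optimal q on I is 8/29, and the value is 10·(8/29) + (-1)·(21/29) = 59/29.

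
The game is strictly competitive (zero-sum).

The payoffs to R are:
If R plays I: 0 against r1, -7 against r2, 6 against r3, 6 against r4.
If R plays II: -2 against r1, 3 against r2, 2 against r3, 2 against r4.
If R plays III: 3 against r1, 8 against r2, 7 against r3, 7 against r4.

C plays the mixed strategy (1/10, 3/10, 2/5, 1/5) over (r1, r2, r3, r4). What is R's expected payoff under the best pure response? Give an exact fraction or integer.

I: (0)·(1/10) + (-7)·(3/10) + (6)·(2/5) + (6)·(1/5) = 3/2.
II: (-2)·(1/10) + (3)·(3/10) + (2)·(2/5) + (2)·(1/5) = 19/10.
III: (3)·(1/10) + (8)·(3/10) + (7)·(2/5) + (7)·(1/5) = 69/10.
The best pure response is III with expected payoff 69/10.

69/10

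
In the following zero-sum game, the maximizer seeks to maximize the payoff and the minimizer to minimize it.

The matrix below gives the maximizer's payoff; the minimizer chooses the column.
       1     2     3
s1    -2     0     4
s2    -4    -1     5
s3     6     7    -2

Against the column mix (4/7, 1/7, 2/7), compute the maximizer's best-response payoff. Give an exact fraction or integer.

27/7

s1: (-2)·(4/7) + (0)·(1/7) + (4)·(2/7) = 0.
s2: (-4)·(4/7) + (-1)·(1/7) + (5)·(2/7) = -1.
s3: (6)·(4/7) + (7)·(1/7) + (-2)·(2/7) = 27/7.
The best pure response is s3 with expected payoff 27/7.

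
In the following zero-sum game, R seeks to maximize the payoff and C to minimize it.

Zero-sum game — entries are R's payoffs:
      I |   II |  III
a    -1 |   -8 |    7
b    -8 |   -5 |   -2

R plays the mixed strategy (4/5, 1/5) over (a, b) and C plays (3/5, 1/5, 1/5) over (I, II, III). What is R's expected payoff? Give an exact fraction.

-47/25

Against (3/5, 1/5, 1/5), each row's expected payoff is a: -4/5; b: -31/5.
Taking the (4/5, 1/5)-weighted average: (4/5)·(-4/5) + (1/5)·(-31/5) = -47/25.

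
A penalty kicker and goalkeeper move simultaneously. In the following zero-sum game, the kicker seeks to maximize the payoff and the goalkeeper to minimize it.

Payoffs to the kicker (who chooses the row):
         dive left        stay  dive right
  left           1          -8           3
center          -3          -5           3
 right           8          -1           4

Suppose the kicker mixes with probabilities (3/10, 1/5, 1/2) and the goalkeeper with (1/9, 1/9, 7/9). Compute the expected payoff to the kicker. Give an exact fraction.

Against (1/9, 1/9, 7/9), each row's expected payoff is left: 14/9; center: 13/9; right: 35/9.
Taking the (3/10, 1/5, 1/2)-weighted average: (3/10)·(14/9) + (1/5)·(13/9) + (1/2)·(35/9) = 27/10.

27/10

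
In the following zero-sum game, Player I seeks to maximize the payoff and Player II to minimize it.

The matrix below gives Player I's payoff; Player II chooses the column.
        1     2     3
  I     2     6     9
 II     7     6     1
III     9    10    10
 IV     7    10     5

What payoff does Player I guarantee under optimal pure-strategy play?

Row minima: 2, 1, 9, 5 → Player I's maximin is 9.
Column maxima: 9, 10, 10 → Player II's minimax is 9.
They coincide at (III, 1), so the value is 9.

9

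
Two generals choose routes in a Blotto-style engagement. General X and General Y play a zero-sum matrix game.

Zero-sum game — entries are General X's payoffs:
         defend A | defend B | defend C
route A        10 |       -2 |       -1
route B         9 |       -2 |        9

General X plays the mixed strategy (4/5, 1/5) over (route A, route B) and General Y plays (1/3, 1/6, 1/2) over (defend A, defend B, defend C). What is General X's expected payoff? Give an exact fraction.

Against (1/3, 1/6, 1/2), each row's expected payoff is route A: 5/2; route B: 43/6.
Taking the (4/5, 1/5)-weighted average: (4/5)·(5/2) + (1/5)·(43/6) = 103/30.

103/30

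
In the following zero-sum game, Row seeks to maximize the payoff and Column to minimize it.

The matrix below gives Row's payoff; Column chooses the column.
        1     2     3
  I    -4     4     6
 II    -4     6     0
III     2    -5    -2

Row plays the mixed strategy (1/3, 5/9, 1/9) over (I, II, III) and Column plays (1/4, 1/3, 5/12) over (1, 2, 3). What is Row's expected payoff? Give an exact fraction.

23/18

Against (1/4, 1/3, 5/12), each row's expected payoff is I: 17/6; II: 1; III: -2.
Taking the (1/3, 5/9, 1/9)-weighted average: (1/3)·(17/6) + (5/9)·(1) + (1/9)·(-2) = 23/18.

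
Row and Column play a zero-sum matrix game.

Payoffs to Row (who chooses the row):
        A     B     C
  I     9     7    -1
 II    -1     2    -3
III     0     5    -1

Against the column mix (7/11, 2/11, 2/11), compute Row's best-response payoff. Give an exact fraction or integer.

I: (9)·(7/11) + (7)·(2/11) + (-1)·(2/11) = 75/11.
II: (-1)·(7/11) + (2)·(2/11) + (-3)·(2/11) = -9/11.
III: (0)·(7/11) + (5)·(2/11) + (-1)·(2/11) = 8/11.
The best pure response is I with expected payoff 75/11.

75/11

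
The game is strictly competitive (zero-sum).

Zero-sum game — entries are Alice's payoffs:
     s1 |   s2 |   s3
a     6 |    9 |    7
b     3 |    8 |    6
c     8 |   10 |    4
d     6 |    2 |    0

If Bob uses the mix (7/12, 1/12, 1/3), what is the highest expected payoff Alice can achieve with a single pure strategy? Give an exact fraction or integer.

a: (6)·(7/12) + (9)·(1/12) + (7)·(1/3) = 79/12.
b: (3)·(7/12) + (8)·(1/12) + (6)·(1/3) = 53/12.
c: (8)·(7/12) + (10)·(1/12) + (4)·(1/3) = 41/6.
d: (6)·(7/12) + (2)·(1/12) + (0)·(1/3) = 11/3.
The best pure response is c with expected payoff 41/6.

41/6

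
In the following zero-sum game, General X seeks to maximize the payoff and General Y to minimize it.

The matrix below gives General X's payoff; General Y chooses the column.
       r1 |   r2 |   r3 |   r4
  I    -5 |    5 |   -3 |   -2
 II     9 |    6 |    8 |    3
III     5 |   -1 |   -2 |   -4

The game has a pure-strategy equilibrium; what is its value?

Row minima: -5, 3, -4 → General X's maximin is 3.
Column maxima: 9, 6, 8, 3 → General Y's minimax is 3.
They coincide at (II, r4), so the value is 3.

3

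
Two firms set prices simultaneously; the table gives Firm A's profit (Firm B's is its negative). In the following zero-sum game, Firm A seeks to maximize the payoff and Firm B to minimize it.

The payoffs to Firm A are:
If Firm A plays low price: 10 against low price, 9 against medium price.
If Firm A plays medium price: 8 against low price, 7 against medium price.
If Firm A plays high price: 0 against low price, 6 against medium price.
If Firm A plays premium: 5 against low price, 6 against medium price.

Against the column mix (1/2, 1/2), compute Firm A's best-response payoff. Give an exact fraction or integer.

low price: (10)·(1/2) + (9)·(1/2) = 19/2.
medium price: (8)·(1/2) + (7)·(1/2) = 15/2.
high price: (0)·(1/2) + (6)·(1/2) = 3.
premium: (5)·(1/2) + (6)·(1/2) = 11/2.
The best pure response is low price with expected payoff 19/2.

19/2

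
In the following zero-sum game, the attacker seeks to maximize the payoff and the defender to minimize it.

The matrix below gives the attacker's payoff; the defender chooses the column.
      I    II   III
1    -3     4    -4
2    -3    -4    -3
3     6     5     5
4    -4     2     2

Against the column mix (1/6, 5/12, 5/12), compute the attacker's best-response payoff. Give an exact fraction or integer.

1: (-3)·(1/6) + (4)·(5/12) + (-4)·(5/12) = -1/2.
2: (-3)·(1/6) + (-4)·(5/12) + (-3)·(5/12) = -41/12.
3: (6)·(1/6) + (5)·(5/12) + (5)·(5/12) = 31/6.
4: (-4)·(1/6) + (2)·(5/12) + (2)·(5/12) = 1.
The best pure response is 3 with expected payoff 31/6.

31/6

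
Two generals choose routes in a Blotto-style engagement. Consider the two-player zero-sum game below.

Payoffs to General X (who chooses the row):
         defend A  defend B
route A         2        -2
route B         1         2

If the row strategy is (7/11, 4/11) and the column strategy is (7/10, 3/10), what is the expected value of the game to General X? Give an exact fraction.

Against (7/10, 3/10), each row's expected payoff is route A: 4/5; route B: 13/10.
Taking the (7/11, 4/11)-weighted average: (7/11)·(4/5) + (4/11)·(13/10) = 54/55.

54/55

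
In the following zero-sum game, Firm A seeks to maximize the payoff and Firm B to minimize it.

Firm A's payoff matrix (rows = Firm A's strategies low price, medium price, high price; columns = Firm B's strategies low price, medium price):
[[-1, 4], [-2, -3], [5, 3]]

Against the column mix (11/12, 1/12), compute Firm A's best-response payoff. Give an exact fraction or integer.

low price: (-1)·(11/12) + (4)·(1/12) = -7/12.
medium price: (-2)·(11/12) + (-3)·(1/12) = -25/12.
high price: (5)·(11/12) + (3)·(1/12) = 29/6.
The best pure response is high price with expected payoff 29/6.

29/6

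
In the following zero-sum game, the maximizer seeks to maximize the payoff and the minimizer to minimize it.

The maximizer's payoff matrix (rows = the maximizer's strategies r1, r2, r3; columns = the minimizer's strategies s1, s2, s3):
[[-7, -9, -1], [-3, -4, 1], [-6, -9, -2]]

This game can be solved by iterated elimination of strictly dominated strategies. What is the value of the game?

Column s3 is strictly dominated by s1 for the minimizer (-7<-1, -3<1, -6<-2); eliminate s3.
Column s1 is strictly dominated by s2 for the minimizer (-9<-7, -4<-3, -9<-6); eliminate s1.
Row r1 is strictly dominated by row r2 (-4>-9); eliminate r1.
Row r3 is strictly dominated by row r2 (-4>-9); eliminate r3.
Only (r2, s2) remains, with payoff -4.

-4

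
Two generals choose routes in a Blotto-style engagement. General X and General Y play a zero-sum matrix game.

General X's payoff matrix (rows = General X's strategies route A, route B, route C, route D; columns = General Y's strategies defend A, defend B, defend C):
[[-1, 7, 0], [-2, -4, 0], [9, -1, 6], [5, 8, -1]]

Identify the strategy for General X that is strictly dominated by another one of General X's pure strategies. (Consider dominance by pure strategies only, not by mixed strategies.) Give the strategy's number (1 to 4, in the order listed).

Compare route B with route C: 9 > -2, -1 > -4, 6 > 0.
So route C strictly dominates route B for General X; route B is strictly dominated.

2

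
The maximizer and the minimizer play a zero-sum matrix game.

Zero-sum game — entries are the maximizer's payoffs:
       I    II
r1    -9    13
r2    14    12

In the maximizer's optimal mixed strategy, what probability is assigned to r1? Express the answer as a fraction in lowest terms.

1/12

Row minima are -9 and 12, so the maximizer's maximin is 12; column maxima are 14 and 13, so the minimizer's minimax is 13. These differ, so the equilibrium is in mixed strategies.
Let the maximizer play r1 with probability p. The minimizer is indifferent when −9p + 14(1−p) = 13p + 12(1−p), giving p = 1/12.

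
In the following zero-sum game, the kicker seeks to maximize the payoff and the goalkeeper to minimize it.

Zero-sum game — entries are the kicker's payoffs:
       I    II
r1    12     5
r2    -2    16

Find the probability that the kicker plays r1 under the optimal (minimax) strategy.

18/25

Row minima are 5 and -2, so the kicker's maximin is 5; column maxima are 12 and 16, so the goalkeeper's minimax is 12. These differ, so the equilibrium is in mixed strategies.
Let the kicker play r1 with probability p. The goalkeeper is indifferent when 12p − 2(1−p) = 5p + 16(1−p), giving p = 18/25.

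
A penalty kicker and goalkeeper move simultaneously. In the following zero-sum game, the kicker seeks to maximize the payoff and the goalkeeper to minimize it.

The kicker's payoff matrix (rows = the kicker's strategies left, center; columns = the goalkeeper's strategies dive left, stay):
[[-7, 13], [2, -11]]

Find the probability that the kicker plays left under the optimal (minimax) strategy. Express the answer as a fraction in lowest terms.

Row minima are -7 and -11, so the kicker's maximin is -7; column maxima are 2 and 13, so the goalkeeper's minimax is 2. These differ, so the equilibrium is in mixed strategies.
Let the kicker play left with probability p. The goalkeeper is indifferent when −7p + 2(1−p) = 13p − 11(1−p), giving p = 13/33.

13/33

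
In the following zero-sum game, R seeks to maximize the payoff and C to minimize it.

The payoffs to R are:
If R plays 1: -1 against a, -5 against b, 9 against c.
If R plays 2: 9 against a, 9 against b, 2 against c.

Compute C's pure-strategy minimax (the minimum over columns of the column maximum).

The worst case (largest entry) in each column is a: 9, b: 9, c: 9.
The best (smallest) of these is 9.

9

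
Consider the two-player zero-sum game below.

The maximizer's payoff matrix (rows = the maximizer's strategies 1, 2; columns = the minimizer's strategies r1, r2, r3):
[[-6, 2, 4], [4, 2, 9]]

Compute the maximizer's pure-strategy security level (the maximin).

2

The worst-case payoff for each row is 1: -6, 2: 2.
The best of these is 2.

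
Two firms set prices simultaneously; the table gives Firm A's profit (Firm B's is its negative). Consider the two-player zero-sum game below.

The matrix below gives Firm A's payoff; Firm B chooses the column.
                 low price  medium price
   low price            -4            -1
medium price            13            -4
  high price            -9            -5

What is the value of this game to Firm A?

-29/20

Row high price is strictly dominated by row low price, so Firm A never plays it.
The remaining 2×2 game on (low price, medium price) × (low price, medium price) has no saddle point. Let Firm A play low price with probability p; indifference gives −4p + 13(1−p) = −p − 4(1−p), so p = 17/20.
Similarly Firm B's optimal q on low price is 3/20, and the value is -4·(3/20) + (-1)·(17/20) = -29/20.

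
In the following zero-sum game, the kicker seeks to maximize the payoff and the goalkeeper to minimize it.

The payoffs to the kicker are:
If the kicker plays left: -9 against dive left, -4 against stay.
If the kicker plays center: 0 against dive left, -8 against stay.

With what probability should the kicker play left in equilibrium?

8/13

Row minima are -9 and -8, so the kicker's maximin is -8; column maxima are 0 and -4, so the goalkeeper's minimax is -4. These differ, so the equilibrium is in mixed strategies.
Let the kicker play left with probability p. The goalkeeper is indifferent when −9p = −4p − 8(1−p), giving p = 8/13.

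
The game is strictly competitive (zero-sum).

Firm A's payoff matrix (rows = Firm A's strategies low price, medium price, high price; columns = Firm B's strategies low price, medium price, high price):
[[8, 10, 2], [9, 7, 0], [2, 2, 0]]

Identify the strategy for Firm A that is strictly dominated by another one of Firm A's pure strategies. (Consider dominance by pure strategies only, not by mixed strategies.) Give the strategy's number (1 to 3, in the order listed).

3

Compare high price with low price: 8 > 2, 10 > 2, 2 > 0.
So low price strictly dominates high price for Firm A; high price is strictly dominated.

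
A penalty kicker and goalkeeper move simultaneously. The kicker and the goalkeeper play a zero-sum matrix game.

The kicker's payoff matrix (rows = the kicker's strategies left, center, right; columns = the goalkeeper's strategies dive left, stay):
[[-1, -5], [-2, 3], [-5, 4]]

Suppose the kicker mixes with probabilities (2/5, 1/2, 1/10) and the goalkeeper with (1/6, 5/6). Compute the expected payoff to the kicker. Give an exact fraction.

Against (1/6, 5/6), each row's expected payoff is left: -13/3; center: 13/6; right: 5/2.
Taking the (2/5, 1/2, 1/10)-weighted average: (2/5)·(-13/3) + (1/2)·(13/6) + (1/10)·(5/2) = -2/5.

-2/5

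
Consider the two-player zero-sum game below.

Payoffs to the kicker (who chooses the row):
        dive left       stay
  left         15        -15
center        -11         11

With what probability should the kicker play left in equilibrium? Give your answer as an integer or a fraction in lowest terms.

11/26

Row minima are -15 and -11, so the kicker's maximin is -11; column maxima are 15 and 11, so the goalkeeper's minimax is 11. These differ, so the equilibrium is in mixed strategies.
Let the kicker play left with probability p. The goalkeeper is indifferent when 15p − 11(1−p) = −15p + 11(1−p), giving p = 11/26.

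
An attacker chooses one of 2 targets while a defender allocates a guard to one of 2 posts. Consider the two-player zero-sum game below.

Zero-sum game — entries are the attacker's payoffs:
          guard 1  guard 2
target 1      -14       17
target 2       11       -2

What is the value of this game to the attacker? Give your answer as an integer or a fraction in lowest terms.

159/44

Row minima are -14 and -2, so the attacker's maximin is -2; column maxima are 11 and 17, so the defender's minimax is 11. These differ, so the equilibrium is in mixed strategies.
Let the attacker play target 1 with probability p. The defender is indifferent when −14p + 11(1−p) = 17p − 2(1−p), giving p = 13/44.
Let the defender play guard 1 with probability q. The attacker is indifferent when −14q + 17(1−q) = 11q − 2(1−q), giving q = 19/44.
The value is -14·(19/44) + (17)·(25/44) = 159/44.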